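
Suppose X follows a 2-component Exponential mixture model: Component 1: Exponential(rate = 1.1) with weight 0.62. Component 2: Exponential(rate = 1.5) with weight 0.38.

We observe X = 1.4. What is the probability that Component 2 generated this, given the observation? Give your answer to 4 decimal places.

0.3231

P(component k | x) = π_k·f_k(x) / marginal(x), where marginal(x) = Σ_j π_j·f_j(x).
Exponential densities:
  f_1 = 1.1·e^(−1.1·1.4) = 1.1·e^(−1.5400) = 0.235819
  f_2 = 1.5·e^(−1.5·1.4) = 1.5·e^(−2.1000) = 0.183685
Multiply by the mixture weights:
  π_1·f_1 = 0.62 × 0.235819 = 0.146208
  π_2·f_2 = 0.38 × 0.183685 = 0.0698002
Normaliser: 0.146208 + 0.0698002 = 0.216008
P(Component 2 | data) ≈ 0.3231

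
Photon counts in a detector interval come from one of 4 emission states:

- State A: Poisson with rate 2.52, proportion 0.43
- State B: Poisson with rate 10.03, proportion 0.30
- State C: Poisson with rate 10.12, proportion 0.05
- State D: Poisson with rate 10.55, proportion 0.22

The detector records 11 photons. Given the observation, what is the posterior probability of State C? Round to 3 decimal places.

Posterior ∝ prior × likelihood, so P(k | x) ∝ P(Z=k) f_k(x); normalise over all components.
Evaluate each component's likelihood at the observed value:
  f_A = e^(−2.52)·2.52^11/11! = 5.246e-05
  f_B = e^(−10.03)·10.03^11/11! = 0.114072
  f_C = e^(−10.12)·10.12^11/11! = 0.115019
  f_D = e^(−10.55)·10.55^11/11! = 0.118254
Weight by the priors:
  P(Z=A)·f_A = 0.43 × 5.246e-05 = 2.25578e-05
  P(Z=B)·f_B = 0.30 × 0.114072 = 0.0342217
  P(Z=C)·f_C = 0.05 × 0.115019 = 0.00575095
  P(Z=D)·f_D = 0.22 × 0.118254 = 0.0260158
Denominator: 2.25578e-05 + 0.0342217 + 0.00575095 + 0.0260158 = 0.0660111
So the posterior for State C is 0.00575095 / 0.0660111 ≈ 0.087.

0.087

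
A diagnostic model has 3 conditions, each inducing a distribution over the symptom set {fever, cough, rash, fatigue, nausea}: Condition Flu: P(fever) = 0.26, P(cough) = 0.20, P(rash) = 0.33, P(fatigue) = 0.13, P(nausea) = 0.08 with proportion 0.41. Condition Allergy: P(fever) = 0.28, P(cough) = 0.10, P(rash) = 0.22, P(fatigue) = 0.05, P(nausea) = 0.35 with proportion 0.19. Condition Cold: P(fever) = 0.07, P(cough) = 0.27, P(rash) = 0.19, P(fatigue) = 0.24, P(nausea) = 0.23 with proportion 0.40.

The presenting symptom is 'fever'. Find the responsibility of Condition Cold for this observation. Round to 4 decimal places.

Apply Bayes' rule: the posterior for each component is proportional to its prior times its likelihood at x.
Component likelihoods at x = 'fever':
  f_Flu = 0.26
  f_Allergy = 0.28
  f_Cold = 0.07
Unnormalised posteriors:
  π_Flu·f_Flu = 0.41 × 0.26 = 0.1066
  π_Allergy·f_Allergy = 0.19 × 0.28 = 0.0532
  π_Cold·f_Cold = 0.40 × 0.07 = 0.028
Marginal: 0.1066 + 0.0532 + 0.028 = 0.1878
Responsibility of Condition Cold: 0.028 / 0.1878 ≈ 0.1491

0.1491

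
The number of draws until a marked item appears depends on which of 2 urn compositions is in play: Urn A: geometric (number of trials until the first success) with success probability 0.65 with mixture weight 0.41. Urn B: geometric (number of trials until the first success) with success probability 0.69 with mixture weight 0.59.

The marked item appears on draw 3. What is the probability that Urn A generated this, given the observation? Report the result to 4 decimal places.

0.4549

By Bayes' theorem, P(k | x) = π_k f_k(x) / Σ_j π_j f_j(x).
Geometric probabilities:
  L_A = 0.65·(1−0.65)^2 = 0.65·0.1225 = 0.079625
  L_B = 0.69·(1−0.69)^2 = 0.69·0.0961 = 0.066309
Weight by the priors:
  π_A·L_A = 0.41 × 0.079625 = 0.0326462
  π_B·L_B = 0.59 × 0.066309 = 0.0391223
Denominator: 0.0326462 + 0.0391223 = 0.0717686
P(Urn A | data) ≈ 0.4549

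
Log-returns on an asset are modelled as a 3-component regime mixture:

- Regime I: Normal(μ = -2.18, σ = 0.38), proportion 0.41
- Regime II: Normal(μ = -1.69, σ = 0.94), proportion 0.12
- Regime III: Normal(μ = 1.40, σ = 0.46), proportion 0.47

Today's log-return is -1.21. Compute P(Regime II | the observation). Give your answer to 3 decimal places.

Posterior ∝ prior × likelihood, so P(k | x) ∝ w_k f_k(x); normalise over all components.
Component likelihoods at x = -1.21:
  f_I = 0.0403841
  f_II = 0.37253
  f_III = 8.86071e-08
Unnormalised posteriors:
  w_I·f_I = 0.41 × 0.0403841 = 0.0165575
  w_II·f_II = 0.12 × 0.37253 = 0.0447035
  w_III·f_III = 0.47 × 8.86071e-08 = 4.16453e-08
Denominator: 0.0165575 + 0.0447035 + 4.16453e-08 = 0.0612611
P(Regime II | data) ≈ 0.730

0.730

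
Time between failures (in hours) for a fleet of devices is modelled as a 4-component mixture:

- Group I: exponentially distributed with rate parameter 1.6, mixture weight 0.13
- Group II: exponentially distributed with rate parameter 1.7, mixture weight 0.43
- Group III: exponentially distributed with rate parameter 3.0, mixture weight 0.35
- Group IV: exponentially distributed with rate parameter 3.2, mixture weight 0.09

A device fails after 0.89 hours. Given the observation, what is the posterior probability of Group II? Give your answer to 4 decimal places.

0.5358

P(component k | x) = π_k·f_k(x) / marginal(x), where marginal(x) = Σ_j π_j·f_j(x).
Exponential densities:
  L_I = 0.385199
  L_II = 0.374422
  L_III = 0.207757
  L_IV = 0.185472
Weight by the priors:
  π_I·L_I = 0.13 × 0.385199 = 0.0500758
  π_II·L_II = 0.43 × 0.374422 = 0.161001
  π_III·L_III = 0.35 × 0.207757 = 0.0727148
  π_IV·L_IV = 0.09 × 0.185472 = 0.0166925
Sum: 0.0500758 + 0.161001 + 0.0727148 + 0.0166925 = 0.300485
Responsibility of Group II: 0.161001 / 0.300485 ≈ 0.5358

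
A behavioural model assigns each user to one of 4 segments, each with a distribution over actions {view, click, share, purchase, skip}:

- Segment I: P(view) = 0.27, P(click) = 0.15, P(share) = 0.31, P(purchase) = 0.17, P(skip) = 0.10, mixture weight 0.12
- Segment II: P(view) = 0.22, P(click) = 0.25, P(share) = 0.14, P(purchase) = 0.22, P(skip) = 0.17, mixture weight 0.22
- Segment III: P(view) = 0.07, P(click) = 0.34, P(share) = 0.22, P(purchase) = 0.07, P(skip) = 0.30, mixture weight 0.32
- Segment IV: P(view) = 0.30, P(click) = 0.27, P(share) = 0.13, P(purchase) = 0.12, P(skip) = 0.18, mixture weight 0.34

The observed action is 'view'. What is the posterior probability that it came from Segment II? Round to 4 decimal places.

The responsibility of component k is π_k f_k(x) divided by Σ_j π_j f_j(x).
Categorical probabilities:
  L_I = 0.27
  L_II = 0.22
  L_III = 0.07
  L_IV = 0.3
Unnormalised posteriors:
  π_I·L_I = 0.12 × 0.27 = 0.0324
  π_II·L_II = 0.22 × 0.22 = 0.0484
  π_III·L_III = 0.32 × 0.07 = 0.0224
  π_IV·L_IV = 0.34 × 0.3 = 0.102
Denominator: 0.0324 + 0.0484 + 0.0224 + 0.102 = 0.2052
So the posterior for Segment II is 0.0484 / 0.2052 ≈ 0.2359.

0.2359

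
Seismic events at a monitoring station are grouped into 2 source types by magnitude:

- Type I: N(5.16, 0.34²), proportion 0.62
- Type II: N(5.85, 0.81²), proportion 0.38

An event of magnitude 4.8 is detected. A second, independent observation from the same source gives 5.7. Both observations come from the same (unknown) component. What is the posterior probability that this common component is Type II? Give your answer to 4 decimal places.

0.2208

Apply Bayes' rule: the posterior for each component is proportional to its prior times its likelihood at x.
Since both observations come from the same component, the likelihood for component k is f_k(x₁)·f_k(x₂).
  L_I = [0.669863] × [0.332414] = 0.222672
  L_II = [0.212586] × [0.484148] = 0.102923
Multiply by the mixture weights:
  π_I·L_I = 0.62 × 0.222672 = 0.138056
  π_II·L_II = 0.38 × 0.102923 = 0.0391108
Evidence: 0.138056 + 0.0391108 = 0.177167
P(Type II | x) = 0.0391108 / 0.177167 ≈ 0.2208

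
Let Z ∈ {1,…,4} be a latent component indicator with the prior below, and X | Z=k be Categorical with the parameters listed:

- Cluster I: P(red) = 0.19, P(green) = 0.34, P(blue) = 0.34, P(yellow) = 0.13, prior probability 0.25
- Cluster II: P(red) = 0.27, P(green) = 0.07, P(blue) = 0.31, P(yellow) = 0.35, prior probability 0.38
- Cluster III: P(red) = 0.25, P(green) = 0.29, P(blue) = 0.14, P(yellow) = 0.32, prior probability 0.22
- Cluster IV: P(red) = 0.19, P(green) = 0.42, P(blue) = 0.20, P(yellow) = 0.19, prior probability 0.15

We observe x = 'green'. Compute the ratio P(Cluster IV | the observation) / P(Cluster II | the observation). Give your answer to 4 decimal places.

Only the two components matter; the odds are (P(Z=i) f_i(x)) / (P(Z=j) f_j(x)).
Categorical probabilities:
  p_I = 0.34
  p_II = 0.07
  p_III = 0.29
  p_IV = 0.42
0.063 / 0.0266 ≈ 2.3684

2.3684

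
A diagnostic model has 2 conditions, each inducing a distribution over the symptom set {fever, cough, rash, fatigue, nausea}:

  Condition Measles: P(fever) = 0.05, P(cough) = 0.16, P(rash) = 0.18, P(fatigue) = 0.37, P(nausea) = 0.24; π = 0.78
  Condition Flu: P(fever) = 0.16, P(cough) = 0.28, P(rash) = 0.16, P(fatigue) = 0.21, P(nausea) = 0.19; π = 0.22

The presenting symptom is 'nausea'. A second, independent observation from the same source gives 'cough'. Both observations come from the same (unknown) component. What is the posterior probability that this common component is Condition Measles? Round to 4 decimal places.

P(component k | x) = w_k·f_k(x) / marginal(x), where marginal(x) = Σ_j w_j·f_j(x).
Since both observations come from the same component, the likelihood for component k is f_k(x₁)·f_k(x₂).
  f_Measles = [0.24] × [0.16] = 0.0384
  f_Flu = [0.19] × [0.28] = 0.0532
Unnormalised posteriors:
  w_Measles·f_Measles = 0.78 × 0.0384 = 0.029952
  w_Flu·f_Flu = 0.22 × 0.0532 = 0.011704
Normaliser: 0.029952 + 0.011704 = 0.041656
P(Condition Measles | x) = 0.029952 / 0.041656 ≈ 0.7190

0.7190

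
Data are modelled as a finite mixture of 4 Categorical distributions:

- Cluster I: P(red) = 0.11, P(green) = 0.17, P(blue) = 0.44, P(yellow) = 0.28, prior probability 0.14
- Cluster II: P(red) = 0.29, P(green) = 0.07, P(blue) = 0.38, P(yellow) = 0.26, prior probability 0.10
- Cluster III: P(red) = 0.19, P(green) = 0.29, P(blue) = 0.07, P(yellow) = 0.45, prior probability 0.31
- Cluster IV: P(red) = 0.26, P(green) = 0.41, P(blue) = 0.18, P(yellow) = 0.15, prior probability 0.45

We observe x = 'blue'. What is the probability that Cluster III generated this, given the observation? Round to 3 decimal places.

0.107

Posterior ∝ prior × likelihood, so P(k | x) ∝ w_k f_k(x); normalise over all components.
Evaluate each component's likelihood at the observed value:
  p_I = P(blue | comp) = 0.44
  p_II = P(blue | comp) = 0.38
  p_III = P(blue | comp) = 0.07
  p_IV = P(blue | comp) = 0.18
Weight by the priors:
  w_I·p_I = 0.14 × 0.44 = 0.0616
  w_II·p_II = 0.10 × 0.38 = 0.038
  w_III·p_III = 0.31 × 0.07 = 0.0217
  w_IV·p_IV = 0.45 × 0.18 = 0.081
Marginal: 0.0616 + 0.038 + 0.0217 + 0.081 = 0.2023
P(Cluster III | x) = 0.0217 / 0.2023 ≈ 0.107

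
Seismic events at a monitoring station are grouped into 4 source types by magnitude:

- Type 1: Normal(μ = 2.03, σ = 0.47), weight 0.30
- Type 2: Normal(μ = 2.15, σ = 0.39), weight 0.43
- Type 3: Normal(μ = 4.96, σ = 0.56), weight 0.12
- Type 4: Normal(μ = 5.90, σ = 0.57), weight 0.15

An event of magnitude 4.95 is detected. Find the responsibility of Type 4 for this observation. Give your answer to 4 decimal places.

0.2345

Apply Bayes' rule: the posterior for each component is proportional to its prior times its likelihood at x.
Component likelihoods at x = 4.95:
  p_1 = (1/(0.47·√(2π)))·exp(−(4.95−2.03)²/(2·0.47²)) = 0.848813·exp(-19.29923) = 3.52584e-09
  p_2 = (1/(0.39·√(2π)))·exp(−(4.95−2.15)²/(2·0.39²)) = 1.022929·exp(-25.77252) = 6.5612e-12
  p_3 = (1/(0.56·√(2π)))·exp(−(4.95−4.96)²/(2·0.56²)) = 0.712397·exp(-0.00016) = 0.712283
  p_4 = (1/(0.57·√(2π)))·exp(−(4.95−5.90)²/(2·0.57²)) = 0.699899·exp(-1.38889) = 0.174521
Weight by the priors:
  w_1·p_1 = 0.30 × 3.52584e-09 = 1.05775e-09
  w_2·p_2 = 0.43 × 6.5612e-12 = 2.82131e-12
  w_3·p_3 = 0.12 × 0.712283 = 0.085474
  w_4·p_4 = 0.15 × 0.174521 = 0.0261782
Marginal: 1.05775e-09 + 2.82131e-12 + 0.085474 + 0.0261782 = 0.111652
Responsibility of Type 4: 0.0261782 / 0.111652 ≈ 0.2345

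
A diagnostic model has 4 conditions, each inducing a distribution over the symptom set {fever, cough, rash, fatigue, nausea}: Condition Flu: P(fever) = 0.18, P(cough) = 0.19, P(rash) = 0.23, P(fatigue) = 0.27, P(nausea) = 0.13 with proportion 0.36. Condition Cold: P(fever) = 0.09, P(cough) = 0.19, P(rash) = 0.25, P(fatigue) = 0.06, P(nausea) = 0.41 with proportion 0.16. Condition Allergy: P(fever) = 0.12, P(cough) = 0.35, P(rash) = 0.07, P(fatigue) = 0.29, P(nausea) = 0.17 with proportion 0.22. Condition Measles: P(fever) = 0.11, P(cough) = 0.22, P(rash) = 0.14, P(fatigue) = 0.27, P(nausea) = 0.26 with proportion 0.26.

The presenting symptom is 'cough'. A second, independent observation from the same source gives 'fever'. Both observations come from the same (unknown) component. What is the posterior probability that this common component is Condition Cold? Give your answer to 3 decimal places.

0.089

P(component k | x) = w_k·f_k(x) / marginal(x), where marginal(x) = Σ_j w_j·f_j(x).
Since both observations come from the same component, the likelihood for component k is f_k(x₁)·f_k(x₂).
  L_Flu = [0.19] × [0.18] = 0.0342
  L_Cold = [0.19] × [0.09] = 0.0171
  L_Allergy = [0.35] × [0.12] = 0.042
  L_Measles = [0.22] × [0.11] = 0.0242
Weight by the priors:
  w_Flu·L_Flu = 0.36 × 0.0342 = 0.012312
  w_Cold·L_Cold = 0.16 × 0.0171 = 0.002736
  w_Allergy·L_Allergy = 0.22 × 0.042 = 0.00924
  w_Measles·L_Measles = 0.26 × 0.0242 = 0.006292
Normaliser: 0.012312 + 0.002736 + 0.00924 + 0.006292 = 0.03058
P(Condition Cold | x₁,x₂) = 0.002736 / 0.03058 ≈ 0.089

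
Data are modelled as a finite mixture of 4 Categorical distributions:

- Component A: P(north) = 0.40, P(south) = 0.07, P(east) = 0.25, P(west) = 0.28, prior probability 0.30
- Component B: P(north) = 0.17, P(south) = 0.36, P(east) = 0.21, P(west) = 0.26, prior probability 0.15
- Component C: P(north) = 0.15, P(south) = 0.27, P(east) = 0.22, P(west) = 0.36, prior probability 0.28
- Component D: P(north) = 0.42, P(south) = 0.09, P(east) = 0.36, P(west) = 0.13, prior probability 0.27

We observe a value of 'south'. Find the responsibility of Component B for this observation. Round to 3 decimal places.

P(component k | x) = π_k·f_k(x) / marginal(x), where marginal(x) = Σ_j π_j·f_j(x).
Component likelihoods at x = 'south':
  p_A = P(south | comp) = 0.07
  p_B = P(south | comp) = 0.36
  p_C = P(south | comp) = 0.27
  p_D = P(south | comp) = 0.09
Prior × likelihood for each component:
  π_A·p_A = 0.30 × 0.07 = 0.021
  π_B·p_B = 0.15 × 0.36 = 0.054
  π_C·p_C = 0.28 × 0.27 = 0.0756
  π_D·p_D = 0.27 × 0.09 = 0.0243
Marginal: 0.021 + 0.054 + 0.0756 + 0.0243 = 0.1749
P(Component B | x) = 0.054 / 0.1749 ≈ 0.309

0.309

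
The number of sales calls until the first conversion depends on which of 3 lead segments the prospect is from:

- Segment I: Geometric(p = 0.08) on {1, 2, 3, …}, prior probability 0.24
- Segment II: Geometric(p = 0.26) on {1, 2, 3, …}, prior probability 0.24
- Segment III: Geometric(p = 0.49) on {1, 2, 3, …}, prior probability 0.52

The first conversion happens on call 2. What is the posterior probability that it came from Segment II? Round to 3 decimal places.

0.238

Posterior ∝ prior × likelihood, so P(k | x) ∝ π_k f_k(x); normalise over all components.
Geometric probabilities:
  L_I = 0.0736
  L_II = 0.1924
  L_III = 0.2499
Multiply by the mixture weights:
  π_I·L_I = 0.24 × 0.0736 = 0.017664
  π_II·L_II = 0.24 × 0.1924 = 0.046176
  π_III·L_III = 0.52 × 0.2499 = 0.129948
Sum: 0.017664 + 0.046176 + 0.129948 = 0.193788
P(Segment II | data) ≈ 0.238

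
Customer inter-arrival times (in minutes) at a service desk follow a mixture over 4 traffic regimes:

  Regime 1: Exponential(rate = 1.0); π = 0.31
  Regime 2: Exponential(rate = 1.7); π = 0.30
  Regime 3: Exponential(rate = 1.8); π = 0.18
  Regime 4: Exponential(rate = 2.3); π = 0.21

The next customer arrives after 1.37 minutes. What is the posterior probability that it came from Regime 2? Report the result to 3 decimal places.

0.281

P(component k | x) = w_k·f_k(x) / marginal(x), where marginal(x) = Σ_j w_j·f_j(x).
Component likelihoods at x = 1.37 minutes:
  p_1 = 1.0·e^(−1.0·1.37) = 1.0·e^(−1.3700) = 0.254107
  p_2 = 1.7·e^(−1.7·1.37) = 1.7·e^(−2.3290) = 0.165568
  p_3 = 1.8·e^(−1.8·1.37) = 1.8·e^(−2.4660) = 0.152863
  p_4 = 2.3·e^(−2.3·1.37) = 2.3·e^(−3.1510) = 0.0984614
Prior × likelihood for each component:
  w_1·p_1 = 0.31 × 0.254107 = 0.0787732
  w_2·p_2 = 0.30 × 0.165568 = 0.0496705
  w_3·p_3 = 0.18 × 0.152863 = 0.0275153
  w_4·p_4 = 0.21 × 0.0984614 = 0.0206769
Normaliser: 0.0787732 + 0.0496705 + 0.0275153 + 0.0206769 = 0.176636
P(Regime 2 | data) ≈ 0.281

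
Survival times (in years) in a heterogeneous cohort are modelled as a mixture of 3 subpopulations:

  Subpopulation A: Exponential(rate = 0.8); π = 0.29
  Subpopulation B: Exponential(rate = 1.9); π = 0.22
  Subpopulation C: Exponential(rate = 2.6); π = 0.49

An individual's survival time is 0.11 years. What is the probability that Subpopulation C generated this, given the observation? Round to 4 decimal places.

0.6344

P(component k | x) = π_k·f_k(x) / marginal(x), where marginal(x) = Σ_j π_j·f_j(x).
Evaluate each component's likelihood at the observed value:
  f_A = 0.8·e^(−0.8·0.11) = 0.8·e^(−0.0880) = 0.732609
  f_B = 1.9·e^(−1.9·0.11) = 1.9·e^(−0.2090) = 1.54165
  f_C = 2.6·e^(−2.6·0.11) = 2.6·e^(−0.2860) = 1.95328
Unnormalised posteriors:
  π_A·f_A = 0.29 × 0.732609 = 0.212457
  π_B·f_B = 0.22 × 1.54165 = 0.339163
  π_C·f_C = 0.49 × 1.95328 = 0.957109
Marginal: 0.212457 + 0.339163 + 0.957109 = 1.50873
P(Subpopulation C | x) = 0.957109 / 1.50873 ≈ 0.6344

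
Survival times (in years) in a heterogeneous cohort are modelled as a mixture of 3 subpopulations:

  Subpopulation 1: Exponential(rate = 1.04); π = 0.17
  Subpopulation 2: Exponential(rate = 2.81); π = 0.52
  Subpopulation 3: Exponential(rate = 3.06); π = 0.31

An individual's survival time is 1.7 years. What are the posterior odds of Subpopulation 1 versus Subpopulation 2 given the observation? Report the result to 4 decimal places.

Since P(k|x) ∝ P(Z=k) f_k(x), the posterior odds are P(Z=i) f_i(x) / (P(Z=j) f_j(x)).
Evaluate each component's likelihood at the observed value:
  p_1 = 1.04·e^(−1.04·1.7) = 1.04·e^(−1.7680) = 0.177501
  p_2 = 2.81·e^(−2.81·1.7) = 2.81·e^(−4.7770) = 0.0236636
  p_3 = 3.06·e^(−3.06·1.7) = 3.06·e^(−5.2020) = 0.016847
0.0301752 / 0.0123051 ≈ 2.4522

2.4522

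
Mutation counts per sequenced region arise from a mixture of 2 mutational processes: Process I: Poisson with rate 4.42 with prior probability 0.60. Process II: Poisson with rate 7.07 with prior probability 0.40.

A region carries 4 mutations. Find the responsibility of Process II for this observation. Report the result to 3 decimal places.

0.236

Posterior ∝ prior × likelihood, so P(k | x) ∝ w_k f_k(x); normalise over all components.
Component likelihoods at x = 4 mutations:
  f_I = e^(−4.42)·4.42^4/4! = 0.19138
  f_II = e^(−7.07)·7.07^4/4! = 0.0885125
Weight by the priors:
  w_I·f_I = 0.60 × 0.19138 = 0.114828
  w_II·f_II = 0.40 × 0.0885125 = 0.035405
Normaliser: 0.114828 + 0.035405 = 0.150233
P(Process II | the observation) = 0.035405 / 0.150233 ≈ 0.236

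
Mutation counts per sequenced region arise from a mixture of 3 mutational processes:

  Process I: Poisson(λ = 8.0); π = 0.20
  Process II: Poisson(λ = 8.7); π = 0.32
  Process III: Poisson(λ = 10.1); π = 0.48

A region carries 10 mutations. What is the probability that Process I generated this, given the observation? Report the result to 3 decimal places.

Posterior ∝ prior × likelihood, so P(k | x) ∝ π_k f_k(x); normalise over all components.
Poisson probabilities:
  L_I = e^(−8.0)·8.0^10/10! = 0.0992615
  L_II = e^(−8.7)·8.7^10/10! = 0.114043
  L_III = e^(−10.1)·10.1^10/10! = 0.125048
Weight by the priors:
  π_I·L_I = 0.20 × 0.0992615 = 0.0198523
  π_II·L_II = 0.32 × 0.114043 = 0.0364937
  π_III·L_III = 0.48 × 0.125048 = 0.060023
Marginal: 0.0198523 + 0.0364937 + 0.060023 = 0.116369
Responsibility of Process I: 0.0198523 / 0.116369 ≈ 0.171

0.171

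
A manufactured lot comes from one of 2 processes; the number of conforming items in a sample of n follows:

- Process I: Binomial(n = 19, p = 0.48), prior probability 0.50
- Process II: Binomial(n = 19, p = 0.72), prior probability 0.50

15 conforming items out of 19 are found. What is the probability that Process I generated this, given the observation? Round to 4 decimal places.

Posterior ∝ prior × likelihood, so P(k | x) ∝ π_k f_k(x); normalise over all components.
Binomial probabilities:
  p_I = 0.0046883
  p_II = 0.172585
Prior × likelihood for each component:
  π_I·p_I = 0.50 × 0.0046883 = 0.00234415
  π_II·p_II = 0.50 × 0.172585 = 0.0862926
Evidence: 0.00234415 + 0.0862926 = 0.0886367
P(Process I | 15 conforming items out of 19) = 0.00234415 / 0.0886367 ≈ 0.0264

0.0264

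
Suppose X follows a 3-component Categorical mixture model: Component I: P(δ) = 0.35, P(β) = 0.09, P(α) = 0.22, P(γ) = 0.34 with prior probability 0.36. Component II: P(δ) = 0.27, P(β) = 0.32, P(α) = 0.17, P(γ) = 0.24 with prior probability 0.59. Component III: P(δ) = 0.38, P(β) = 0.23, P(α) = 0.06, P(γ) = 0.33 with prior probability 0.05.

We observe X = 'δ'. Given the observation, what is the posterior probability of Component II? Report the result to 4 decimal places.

0.5235

The responsibility of component k is w_k f_k(x) divided by Σ_j w_j f_j(x).
Evaluate each component's likelihood at the observed value:
  p_I = 0.35
  p_II = 0.27
  p_III = 0.38
Weight by the priors:
  w_I·p_I = 0.36 × 0.35 = 0.126
  w_II·p_II = 0.59 × 0.27 = 0.1593
  w_III·p_III = 0.05 × 0.38 = 0.019
Marginal: 0.126 + 0.1593 + 0.019 = 0.3043
So the posterior for Component II is 0.1593 / 0.3043 ≈ 0.5235.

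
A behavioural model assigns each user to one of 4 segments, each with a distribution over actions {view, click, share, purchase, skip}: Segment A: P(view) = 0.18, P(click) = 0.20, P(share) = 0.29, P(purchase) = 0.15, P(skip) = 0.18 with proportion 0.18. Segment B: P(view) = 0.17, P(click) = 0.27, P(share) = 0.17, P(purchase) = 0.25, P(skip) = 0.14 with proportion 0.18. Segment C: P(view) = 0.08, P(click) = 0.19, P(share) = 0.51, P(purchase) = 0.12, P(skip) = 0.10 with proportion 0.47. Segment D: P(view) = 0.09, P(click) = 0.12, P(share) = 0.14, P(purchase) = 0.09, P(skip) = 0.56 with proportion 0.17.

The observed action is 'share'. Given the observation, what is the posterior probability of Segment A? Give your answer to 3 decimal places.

The responsibility of component k is P(Z=k) f_k(x) divided by Σ_j P(Z=j) f_j(x).
Component likelihoods at x = 'share':
  f_A = 0.29
  f_B = 0.17
  f_C = 0.51
  f_D = 0.14
Prior × likelihood for each component:
  P(Z=A)·f_A = 0.18 × 0.29 = 0.0522
  P(Z=B)·f_B = 0.18 × 0.17 = 0.0306
  P(Z=C)·f_C = 0.47 × 0.51 = 0.2397
  P(Z=D)·f_D = 0.17 × 0.14 = 0.0238
Marginal: 0.0522 + 0.0306 + 0.2397 + 0.0238 = 0.3463
P(Segment A | x) = 0.0522 / 0.3463 ≈ 0.151

0.151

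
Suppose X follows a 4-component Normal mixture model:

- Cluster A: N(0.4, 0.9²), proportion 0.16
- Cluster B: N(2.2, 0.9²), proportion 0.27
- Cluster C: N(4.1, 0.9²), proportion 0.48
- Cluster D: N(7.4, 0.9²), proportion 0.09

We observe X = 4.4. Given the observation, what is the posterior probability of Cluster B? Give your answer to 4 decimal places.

0.0291

The responsibility of component k is π_k f_k(x) divided by Σ_j π_j f_j(x).
Component likelihoods at x = 4.4:
  p_A = (1/(0.9·√(2π)))·exp(−(4.4−0.4)²/(2·0.9²)) = 0.443269·exp(-9.87654) = 2.27688e-05
  p_B = (1/(0.9·√(2π)))·exp(−(4.4−2.2)²/(2·0.9²)) = 0.443269·exp(-2.98765) = 0.0223432
  p_C = (1/(0.9·√(2π)))·exp(−(4.4−4.1)²/(2·0.9²)) = 0.443269·exp(-0.05556) = 0.419315
  p_D = (1/(0.9·√(2π)))·exp(−(4.4−7.4)²/(2·0.9²)) = 0.443269·exp(-5.55556) = 0.00171364
Weight by the priors:
  π_A·p_A = 0.16 × 2.27688e-05 = 3.643e-06
  π_B·p_B = 0.27 × 0.0223432 = 0.00603267
  π_C·p_C = 0.48 × 0.419315 = 0.201271
  π_D·p_D = 0.09 × 0.00171364 = 0.000154228
Marginal: 3.643e-06 + 0.00603267 + 0.201271 + 0.000154228 = 0.207462
So the posterior for Cluster B is 0.00603267 / 0.207462 ≈ 0.0291.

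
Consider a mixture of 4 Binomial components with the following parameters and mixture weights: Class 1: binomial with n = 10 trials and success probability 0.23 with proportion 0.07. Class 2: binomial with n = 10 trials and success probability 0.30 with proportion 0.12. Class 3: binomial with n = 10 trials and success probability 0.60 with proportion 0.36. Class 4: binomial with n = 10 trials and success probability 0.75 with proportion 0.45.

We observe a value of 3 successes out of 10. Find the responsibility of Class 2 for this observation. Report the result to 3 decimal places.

Apply Bayes' rule: the posterior for each component is proportional to its prior times its likelihood at x.
Binomial probabilities:
  L_1 = C(10,3)·0.23^3·0.77^7 = 120·0.012167·0.160485 = 0.234315
  L_2 = C(10,3)·0.30^3·0.70^7 = 120·0.027·0.0823543 = 0.266828
  L_3 = C(10,3)·0.60^3·0.40^7 = 120·0.216·0.0016384 = 0.0424673
  L_4 = C(10,3)·0.75^3·0.25^7 = 120·0.421875·6.10352e-05 = 0.0030899
Multiply by the mixture weights:
  π_1·L_1 = 0.07 × 0.234315 = 0.016402
  π_2·L_2 = 0.12 × 0.266828 = 0.0320194
  π_3·L_3 = 0.36 × 0.0424673 = 0.0152882
  π_4·L_4 = 0.45 × 0.0030899 = 0.00139046
Sum: 0.016402 + 0.0320194 + 0.0152882 + 0.00139046 = 0.0651001
So the posterior for Class 2 is 0.0320194 / 0.0651001 ≈ 0.492.

0.492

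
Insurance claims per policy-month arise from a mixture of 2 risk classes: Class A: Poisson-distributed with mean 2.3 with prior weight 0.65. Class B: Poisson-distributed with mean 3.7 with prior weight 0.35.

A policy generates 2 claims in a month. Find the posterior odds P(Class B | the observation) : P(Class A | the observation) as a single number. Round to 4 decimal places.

0.3436

Since P(k|x) ∝ π_k f_k(x), the posterior odds are π_i f_i(x) / (π_j f_j(x)).
Evaluate each component's likelihood at the observed value:
  L_A = e^(−2.3)·2.3^2/2! = 0.265185
  L_B = e^(−3.7)·3.7^2/2! = 0.169233
Odds = (0.35/0.65) × (0.169233/0.265185) = 0.538462 × 0.638169 ≈ 0.3436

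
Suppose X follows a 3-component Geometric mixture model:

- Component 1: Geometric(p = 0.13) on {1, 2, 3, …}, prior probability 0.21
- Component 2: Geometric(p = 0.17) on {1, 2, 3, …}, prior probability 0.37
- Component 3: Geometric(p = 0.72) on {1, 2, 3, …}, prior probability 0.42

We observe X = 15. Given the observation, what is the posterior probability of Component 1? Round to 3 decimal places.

The responsibility of component k is w_k f_k(x) divided by Σ_j w_j f_j(x).
Geometric probabilities:
  p_1 = 0.13·(1−0.13)^14 = 0.13·0.142321 = 0.0185018
  p_2 = 0.17·(1−0.17)^14 = 0.17·0.0736365 = 0.0125182
  p_3 = 0.72·(1−0.72)^14 = 0.72·1.82059e-08 = 1.31083e-08
Weight by the priors:
  w_1·p_1 = 0.21 × 0.0185018 = 0.00388537
  w_2·p_2 = 0.37 × 0.0125182 = 0.00463174
  w_3·p_3 = 0.42 × 1.31083e-08 = 5.50547e-09
Evidence: 0.00388537 + 0.00463174 + 5.50547e-09 = 0.00851711
Responsibility of Component 1: 0.00388537 / 0.00851711 ≈ 0.456

0.456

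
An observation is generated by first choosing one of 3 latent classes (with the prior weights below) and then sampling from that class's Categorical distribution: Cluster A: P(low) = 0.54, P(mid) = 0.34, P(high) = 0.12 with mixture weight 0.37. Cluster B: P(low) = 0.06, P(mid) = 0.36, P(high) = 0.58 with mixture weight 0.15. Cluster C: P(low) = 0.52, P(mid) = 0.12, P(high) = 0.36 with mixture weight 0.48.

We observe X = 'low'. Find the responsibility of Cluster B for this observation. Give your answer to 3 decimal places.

P(component k | x) = π_k·f_k(x) / marginal(x), where marginal(x) = Σ_j π_j·f_j(x).
Categorical probabilities:
  L_A = P(low | comp) = 0.54
  L_B = P(low | comp) = 0.06
  L_C = P(low | comp) = 0.52
Unnormalised posteriors:
  π_A·L_A = 0.37 × 0.54 = 0.1998
  π_B·L_B = 0.15 × 0.06 = 0.009
  π_C·L_C = 0.48 × 0.52 = 0.2496
Evidence: 0.1998 + 0.009 + 0.2496 = 0.4584
P(Cluster B | data) ≈ 0.020

0.020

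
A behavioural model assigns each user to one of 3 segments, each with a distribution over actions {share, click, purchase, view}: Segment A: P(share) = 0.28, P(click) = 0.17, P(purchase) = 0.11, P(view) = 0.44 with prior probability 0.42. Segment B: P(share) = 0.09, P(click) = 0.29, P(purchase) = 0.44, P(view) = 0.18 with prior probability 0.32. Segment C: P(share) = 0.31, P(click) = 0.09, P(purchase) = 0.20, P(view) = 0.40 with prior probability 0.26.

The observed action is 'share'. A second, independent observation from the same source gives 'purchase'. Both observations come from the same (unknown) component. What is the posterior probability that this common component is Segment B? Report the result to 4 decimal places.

Posterior ∝ prior × likelihood, so P(k | x) ∝ π_k f_k(x); normalise over all components.
Since both observations come from the same component, the likelihood for component k is f_k(x₁)·f_k(x₂).
  L_A = [0.28] × [0.11] = 0.0308
  L_B = [0.09] × [0.44] = 0.0396
  L_C = [0.31] × [0.2] = 0.062
Multiply by the mixture weights:
  π_A·L_A = 0.42 × 0.0308 = 0.012936
  π_B·L_B = 0.32 × 0.0396 = 0.012672
  π_C·L_C = 0.26 × 0.062 = 0.01612
Evidence: 0.012936 + 0.012672 + 0.01612 = 0.041728
So the posterior for Segment B is 0.012672 / 0.041728 ≈ 0.3037.

0.3037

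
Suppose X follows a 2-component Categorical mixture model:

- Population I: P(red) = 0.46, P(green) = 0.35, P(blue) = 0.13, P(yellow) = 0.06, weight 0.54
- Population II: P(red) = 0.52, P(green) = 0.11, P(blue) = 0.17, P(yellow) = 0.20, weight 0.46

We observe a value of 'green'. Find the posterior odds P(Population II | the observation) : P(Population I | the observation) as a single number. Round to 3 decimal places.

0.268

Only the two components matter; the odds are (π_i f_i(x)) / (π_j f_j(x)).
Evaluate each component's likelihood at the observed value:
  L_I = 0.35
  L_II = 0.11
0.0506 / 0.189 ≈ 0.268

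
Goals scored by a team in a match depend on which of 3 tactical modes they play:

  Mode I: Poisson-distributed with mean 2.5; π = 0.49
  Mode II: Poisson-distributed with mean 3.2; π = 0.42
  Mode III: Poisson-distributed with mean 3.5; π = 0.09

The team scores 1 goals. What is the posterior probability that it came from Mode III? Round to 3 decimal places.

Posterior ∝ prior × likelihood, so P(k | x) ∝ w_k f_k(x); normalise over all components.
Component likelihoods at x = 1 goals:
  f_I = e^(−2.5)·2.5^1/1! = 0.205212
  f_II = e^(−3.2)·3.2^1/1! = 0.130439
  f_III = e^(−3.5)·3.5^1/1! = 0.105691
Unnormalised posteriors:
  w_I·f_I = 0.49 × 0.205212 = 0.100554
  w_II·f_II = 0.42 × 0.130439 = 0.0547844
  w_III·f_III = 0.09 × 0.105691 = 0.00951218
Evidence: 0.100554 + 0.0547844 + 0.00951218 = 0.164851
P(Mode III | 1 goals) ≈ 0.058

0.058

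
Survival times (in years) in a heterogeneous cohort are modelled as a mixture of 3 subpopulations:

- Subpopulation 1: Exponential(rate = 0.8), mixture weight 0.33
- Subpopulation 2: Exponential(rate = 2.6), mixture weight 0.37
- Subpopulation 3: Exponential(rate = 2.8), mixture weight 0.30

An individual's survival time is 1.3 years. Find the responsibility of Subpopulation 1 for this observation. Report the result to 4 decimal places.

Apply Bayes' rule: the posterior for each component is proportional to its prior times its likelihood at x.
Component likelihoods at x = 1.3 years:
  f_1 = 0.282764
  f_2 = 0.0885234
  f_3 = 0.0735066
Prior × likelihood for each component:
  π_1·f_1 = 0.33 × 0.282764 = 0.093312
  π_2·f_2 = 0.37 × 0.0885234 = 0.0327537
  π_3·f_3 = 0.30 × 0.0735066 = 0.022052
Normaliser: 0.093312 + 0.0327537 + 0.022052 = 0.148118
P(Subpopulation 1 | 1.3 years) ≈ 0.6300

0.6300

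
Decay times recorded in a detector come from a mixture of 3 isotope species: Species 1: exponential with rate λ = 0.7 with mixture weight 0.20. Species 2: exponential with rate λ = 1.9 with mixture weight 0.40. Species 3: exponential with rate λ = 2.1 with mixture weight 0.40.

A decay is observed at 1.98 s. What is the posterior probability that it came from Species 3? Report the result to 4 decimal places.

0.1996

Posterior ∝ prior × likelihood, so P(k | x) ∝ π_k f_k(x); normalise over all components.
Component likelihoods at x = 1.98 s:
  p_1 = 0.175052
  p_2 = 0.0441507
  p_3 = 0.0328415
Multiply by the mixture weights:
  π_1·p_1 = 0.20 × 0.175052 = 0.0350103
  π_2·p_2 = 0.40 × 0.0441507 = 0.0176603
  π_3·p_3 = 0.40 × 0.0328415 = 0.0131366
Evidence: 0.0350103 + 0.0176603 + 0.0131366 = 0.0658072
So the posterior for Species 3 is 0.0131366 / 0.0658072 ≈ 0.1996.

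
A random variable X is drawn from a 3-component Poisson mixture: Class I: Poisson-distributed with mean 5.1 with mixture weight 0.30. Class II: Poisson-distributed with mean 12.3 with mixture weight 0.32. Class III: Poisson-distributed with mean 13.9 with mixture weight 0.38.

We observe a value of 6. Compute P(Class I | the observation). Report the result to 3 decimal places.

0.810

By Bayes' theorem, P(k | x) = π_k f_k(x) / Σ_j π_j f_j(x).
Component likelihoods at x = 6:
  f_I = e^(−5.1)·5.1^6/6! = 0.149
  f_II = e^(−12.3)·12.3^6/6! = 0.0218915
  f_III = e^(−13.9)·13.9^6/6! = 0.00920583
Multiply by the mixture weights:
  π_I·f_I = 0.30 × 0.149 = 0.0447
  π_II·f_II = 0.32 × 0.0218915 = 0.00700529
  π_III·f_III = 0.38 × 0.00920583 = 0.00349822
Normaliser: 0.0447 + 0.00700529 + 0.00349822 = 0.0552035
So the posterior for Class I is 0.0447 / 0.0552035 ≈ 0.810.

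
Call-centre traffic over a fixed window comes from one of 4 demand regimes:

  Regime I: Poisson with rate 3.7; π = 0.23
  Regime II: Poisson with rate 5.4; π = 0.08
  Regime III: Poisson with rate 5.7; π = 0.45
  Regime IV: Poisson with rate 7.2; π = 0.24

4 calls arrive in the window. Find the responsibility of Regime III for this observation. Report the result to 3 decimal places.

Posterior ∝ prior × likelihood, so P(k | x) ∝ π_k f_k(x); normalise over all components.
Evaluate each component's likelihood at the observed value:
  p_I = 0.193066
  p_II = 0.16002
  p_III = 0.147167
  p_IV = 0.0835985
Multiply by the mixture weights:
  π_I·p_I = 0.23 × 0.193066 = 0.0444052
  π_II·p_II = 0.08 × 0.16002 = 0.0128016
  π_III·p_III = 0.45 × 0.147167 = 0.066225
  π_IV·p_IV = 0.24 × 0.0835985 = 0.0200636
Normaliser: 0.0444052 + 0.0128016 + 0.066225 + 0.0200636 = 0.143495
P(Regime III | x) = 0.066225 / 0.143495 ≈ 0.462

0.462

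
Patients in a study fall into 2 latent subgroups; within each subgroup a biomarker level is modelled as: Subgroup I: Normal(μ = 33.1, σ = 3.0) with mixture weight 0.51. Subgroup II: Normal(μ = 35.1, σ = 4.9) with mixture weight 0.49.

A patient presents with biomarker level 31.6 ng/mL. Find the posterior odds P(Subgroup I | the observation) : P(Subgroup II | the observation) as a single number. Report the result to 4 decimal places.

1.9362

The posterior odds equal the prior odds times the likelihood ratio: (P(Z=i)/P(Z=j))·(f_i(x)/f_j(x)).
Component likelihoods at x = 31.6 ng/mL:
  p_I = (1/(3.0·√(2π)))·exp(−(31.6−33.1)²/(2·3.0²)) = 0.132981·exp(-0.12500) = 0.117355
  p_II = (1/(4.9·√(2π)))·exp(−(31.6−35.1)²/(2·4.9²)) = 0.081417·exp(-0.25510) = 0.0630848
0.0598511 / 0.0309115 ≈ 1.9362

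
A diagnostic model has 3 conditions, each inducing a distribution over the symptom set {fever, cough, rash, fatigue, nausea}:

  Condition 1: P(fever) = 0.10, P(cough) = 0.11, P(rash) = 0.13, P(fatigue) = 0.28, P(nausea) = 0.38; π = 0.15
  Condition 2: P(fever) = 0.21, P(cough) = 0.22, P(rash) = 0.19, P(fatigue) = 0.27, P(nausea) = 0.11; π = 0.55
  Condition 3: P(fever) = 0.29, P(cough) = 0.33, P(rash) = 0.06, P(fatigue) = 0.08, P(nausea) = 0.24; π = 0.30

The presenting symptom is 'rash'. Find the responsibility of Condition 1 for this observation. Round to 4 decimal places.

0.1373

The responsibility of component k is π_k f_k(x) divided by Σ_j π_j f_j(x).
Component likelihoods at x = 'rash':
  L_1 = P(rash | comp) = 0.13
  L_2 = P(rash | comp) = 0.19
  L_3 = P(rash | comp) = 0.06
Prior × likelihood for each component:
  π_1·L_1 = 0.15 × 0.13 = 0.0195
  π_2·L_2 = 0.55 × 0.19 = 0.1045
  π_3·L_3 = 0.30 × 0.06 = 0.018
Evidence: 0.0195 + 0.1045 + 0.018 = 0.142
Responsibility of Condition 1: 0.0195 / 0.142 ≈ 0.1373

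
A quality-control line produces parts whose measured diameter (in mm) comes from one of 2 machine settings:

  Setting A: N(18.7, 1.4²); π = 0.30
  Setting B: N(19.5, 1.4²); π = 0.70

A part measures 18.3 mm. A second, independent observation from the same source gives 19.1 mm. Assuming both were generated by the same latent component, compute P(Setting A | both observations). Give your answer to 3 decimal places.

0.373

By Bayes' theorem, P(k | x) = π_k f_k(x) / Σ_j π_j f_j(x).
Since both observations come from the same component, the likelihood for component k is f_k(x₁)·f_k(x₂).
  f_A = [(1/(1.4·√(2π)))·exp(−(18.3−18.7)²/(2·1.4²)) = 0.284959·exp(-0.04082) = 0.273562] × [0.273562] = 0.0748362
  f_B = [(1/(1.4·√(2π)))·exp(−(18.3−19.5)²/(2·1.4²)) = 0.284959·exp(-0.36735) = 0.197354] × [0.273562] = 0.0539885
Weight by the priors:
  π_A·f_A = 0.30 × 0.0748362 = 0.0224508
  π_B·f_B = 0.70 × 0.0539885 = 0.0377919
Denominator: 0.0224508 + 0.0377919 = 0.0602428
Responsibility of Setting A: 0.0224508 / 0.0602428 ≈ 0.373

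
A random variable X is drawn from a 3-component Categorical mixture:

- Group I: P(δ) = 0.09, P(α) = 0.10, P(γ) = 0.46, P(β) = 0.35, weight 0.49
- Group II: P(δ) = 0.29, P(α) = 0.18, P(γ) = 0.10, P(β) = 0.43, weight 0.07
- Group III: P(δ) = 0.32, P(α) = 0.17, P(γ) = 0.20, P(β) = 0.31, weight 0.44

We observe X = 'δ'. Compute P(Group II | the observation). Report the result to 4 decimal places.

By Bayes' theorem, P(k | x) = w_k f_k(x) / Σ_j w_j f_j(x).
Evaluate each component's likelihood at the observed value:
  f_I = P(δ | comp) = 0.09
  f_II = P(δ | comp) = 0.29
  f_III = P(δ | comp) = 0.32
Weight by the priors:
  w_I·f_I = 0.49 × 0.09 = 0.0441
  w_II·f_II = 0.07 × 0.29 = 0.0203
  w_III·f_III = 0.44 × 0.32 = 0.1408
Marginal: 0.0441 + 0.0203 + 0.1408 = 0.2052
P(Group II | data) = 0.0203 / 0.2052 ≈ 0.0989

0.0989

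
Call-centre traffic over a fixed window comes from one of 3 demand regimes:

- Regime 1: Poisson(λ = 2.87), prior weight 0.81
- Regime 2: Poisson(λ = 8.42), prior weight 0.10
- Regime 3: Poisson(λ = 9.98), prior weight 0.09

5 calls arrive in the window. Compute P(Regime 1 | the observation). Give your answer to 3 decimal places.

The responsibility of component k is π_k f_k(x) divided by Σ_j π_j f_j(x).
Evaluate each component's likelihood at the observed value:
  f_1 = 0.0920032
  f_2 = 0.0777355
  f_3 = 0.0382131
Prior × likelihood for each component:
  π_1·f_1 = 0.81 × 0.0920032 = 0.0745226
  π_2·f_2 = 0.10 × 0.0777355 = 0.00777355
  π_3·f_3 = 0.09 × 0.0382131 = 0.00343918
Marginal: 0.0745226 + 0.00777355 + 0.00343918 = 0.0857354
P(Regime 1 | x) = 0.0745226 / 0.0857354 ≈ 0.869

0.869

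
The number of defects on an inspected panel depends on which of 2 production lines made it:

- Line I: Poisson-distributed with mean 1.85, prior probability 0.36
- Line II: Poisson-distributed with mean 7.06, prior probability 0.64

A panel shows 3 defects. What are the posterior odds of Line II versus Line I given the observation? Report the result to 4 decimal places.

Posterior odds = (π_i f_i(x)) / (π_j f_j(x)); the normalising sum cancels.
Component likelihoods at x = 3 defects:
  f_I = 0.165928
  f_II = 0.0503667
Posterior odds = (π_II·f_II) / (π_I·f_I) = (0.64·0.0503667) / (0.36·0.165928) = 0.0322347 / 0.059734 ≈ 0.5396

0.5396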